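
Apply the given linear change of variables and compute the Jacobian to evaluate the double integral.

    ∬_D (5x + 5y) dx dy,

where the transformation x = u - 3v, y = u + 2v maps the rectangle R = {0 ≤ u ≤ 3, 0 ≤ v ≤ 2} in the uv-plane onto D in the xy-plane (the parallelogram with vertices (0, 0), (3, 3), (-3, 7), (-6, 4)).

Compute the Jacobian determinant of (x, y) with respect to (u, v):

    ∂(x,y)/∂(u,v) = | 1  -3 | = (1)(2) - (-3)(1) = 5.
                   | 1  2 |

Its absolute value is |J| = 5 (the area scaling factor).

Substituting x = u - 3v, y = u + 2v into the integrand,

    5x + 5y → 10u - 5v,

so the integral becomes

    ∬_R (10u - 5v) · |J| du dv = ∫_0^3 ∫_0^2 (50u - 25v) dv du.

Inner (v): 100u - 50.
Outer (u): 300.

Therefore ∬_D (5x + 5y) dx dy = 300.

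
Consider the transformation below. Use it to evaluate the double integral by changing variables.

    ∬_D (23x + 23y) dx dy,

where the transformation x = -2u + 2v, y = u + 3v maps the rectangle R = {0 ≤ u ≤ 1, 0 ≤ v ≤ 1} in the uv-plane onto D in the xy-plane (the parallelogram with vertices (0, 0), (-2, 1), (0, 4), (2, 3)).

Compute the Jacobian determinant of (x, y) with respect to (u, v):

    ∂(x,y)/∂(u,v) = | -2  2 | = (-2)(3) - (2)(1) = -8.
                   | 1  3 |

Its absolute value is |J| = 8 (the area scaling factor).

Substituting x = -2u + 2v, y = u + 3v into the integrand,

    23x + 23y → -23u + 115v,

so the integral becomes

    ∬_R (-23u + 115v) · |J| du dv = ∫_0^1 ∫_0^1 (-184u + 920v) dv du.

Inner (v): 460 - 184u.
Outer (u): 368.

Therefore ∬_D (23x + 23y) dx dy = 368.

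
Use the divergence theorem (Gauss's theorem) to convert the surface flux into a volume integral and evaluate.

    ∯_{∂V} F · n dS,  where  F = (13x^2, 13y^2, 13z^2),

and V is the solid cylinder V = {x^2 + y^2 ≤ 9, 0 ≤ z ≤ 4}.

By the divergence theorem,

    ∯_{∂V} F · n dS = ∭_V (∇ · F) dV.

Compute the divergence:
    ∇ · F = ∂F_x/∂x + ∂F_y/∂y + ∂F_z/∂z = 26x + 26y + 26z.

In cylindrical coordinates, x = r cos(θ), y = r sin(θ), z = z, dV = r dr dθ dz, with 0 ≤ r ≤ 3, 0 ≤ θ ≤ 2π, 0 ≤ z ≤ 4.

The integrand, after substitution and multiplying by the volume element, becomes (26sqrt(2)r sin(θ + π/4) + 26z) · r, so

    ∭_V (∇·F) dV = ∫_0^{2π} ∫_0^{3} ∫_0^{4} (26sqrt(2)r sin(θ + π/4) + 26z) · r dz dr dθ.

Inner (z from 0 to 4): 104r (sqrt(2)r sin(θ + π/4) + 2).
Middle (r from 0 to 3): 936sqrt(2)sin(θ + π/4) + 936.
Outer (θ from 0 to 2π): 1872π.

Therefore ∯_{∂V} F · n dS = 1872π.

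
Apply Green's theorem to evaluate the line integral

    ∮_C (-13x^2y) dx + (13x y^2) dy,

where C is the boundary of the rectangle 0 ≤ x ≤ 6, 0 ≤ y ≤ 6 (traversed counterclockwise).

Green's theorem converts the closed line integral into a double integral over the enclosed region D:

    ∮_C P dx + Q dy = ∬_D (∂Q/∂x - ∂P/∂y) dA.

Here P = -13x^2y, Q = 13x y^2, so

    ∂Q/∂x = 13y^2,    ∂P/∂y = -13x^2,
    ∂Q/∂x - ∂P/∂y = 13x^2 + 13y^2.

D is the region 0 ≤ x ≤ 6, 0 ≤ y ≤ 6. Evaluating the double integral:

    ∬_D (13x^2 + 13y^2) dA = ∫_0^{6} ∫_0^{6} (13x^2 + 13y^2) dy dx.

Inner (y from 0 to 6): 78x^2 + 936.
Outer (x from 0 to 6): 11232.

Therefore ∮_C P dx + Q dy = 11232.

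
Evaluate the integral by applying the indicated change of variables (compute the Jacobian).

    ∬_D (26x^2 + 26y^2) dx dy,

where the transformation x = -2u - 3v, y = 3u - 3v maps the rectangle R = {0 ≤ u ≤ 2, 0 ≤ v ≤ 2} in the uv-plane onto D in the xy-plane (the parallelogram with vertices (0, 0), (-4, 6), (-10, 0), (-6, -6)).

Compute the Jacobian determinant of (x, y) with respect to (u, v):

    ∂(x,y)/∂(u,v) = | -2  -3 | = (-2)(-3) - (-3)(3) = 15.
                   | 3  -3 |

Its absolute value is |J| = 15 (the area scaling factor).

Substituting x = -2u - 3v, y = 3u - 3v into the integrand,

    26x^2 + 26y^2 → 338u^2 - 156u v + 468v^2,

so the integral becomes

    ∬_R (338u^2 - 156u v + 468v^2) · |J| du dv = ∫_0^2 ∫_0^2 (5070u^2 - 2340u v + 7020v^2) dv du.

Inner (v): 10140u^2 - 4680u + 18720.
Outer (u): 55120.

Therefore ∬_D (26x^2 + 26y^2) dx dy = 55120.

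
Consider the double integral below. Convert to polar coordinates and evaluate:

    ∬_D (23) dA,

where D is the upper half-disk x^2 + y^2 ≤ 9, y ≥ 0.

The region D is 0 ≤ r ≤ 3, 0 ≤ θ ≤ π in polar coordinates, where x = r cos(θ), y = r sin(θ), and dA = r dr dθ.

Under the substitution, the integrand becomes 23, so

    ∬_D (23) dA = ∫_{0}^{π} ∫_{0}^{3} (23) · r dr dθ.

Inner integral (in r): ∫_{0}^{3} (23) · r dr = 207/2.

Outer integral (in θ): ∫_{0}^{π} (207/2) dθ = 207π/2.

Therefore ∬_D (23) dA = 207π/2.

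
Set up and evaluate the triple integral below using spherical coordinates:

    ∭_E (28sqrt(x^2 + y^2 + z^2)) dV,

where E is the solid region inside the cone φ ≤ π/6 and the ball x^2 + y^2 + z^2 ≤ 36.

In spherical coordinates, x = ρ sin(φ) cos(θ), y = ρ sin(φ) sin(θ), z = ρ cos(φ), and dV = ρ^2 sin(φ) dρ dφ dθ.

The integrand becomes 28ρ, so

    ∭_E (28sqrt(x^2 + y^2 + z^2)) dV = ∫_{0}^{2π} ∫_{0}^{π/6} ∫_{0}^{6} (28ρ) · ρ^2 sin(φ) dρ dφ dθ.

Inner (ρ): 9072sin(φ).
Middle (φ): 9072 - 4536sqrt(3).
Outer (θ): 9072π (2 - sqrt(3)).

Therefore the triple integral equals 9072π (2 - sqrt(3)).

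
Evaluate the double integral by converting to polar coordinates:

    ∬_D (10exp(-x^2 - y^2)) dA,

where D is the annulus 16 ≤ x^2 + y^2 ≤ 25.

The region D is 4 ≤ r ≤ 5, 0 ≤ θ ≤ 2π in polar coordinates, where x = r cos(θ), y = r sin(θ), and dA = r dr dθ.

Under the substitution, the integrand becomes 10exp(-r^2), so

    ∬_D (10exp(-x^2 - y^2)) dA = ∫_{0}^{2π} ∫_{4}^{5} (10exp(-r^2)) · r dr dθ.

Inner integral (in r): ∫_{4}^{5} (10exp(-r^2)) · r dr = -(5 - 5exp(9))exp(-25).

Outer integral (in θ): ∫_{0}^{2π} (-(5 - 5exp(9))exp(-25)) dθ = -10π (1 - exp(9))exp(-25).

Therefore ∬_D (10exp(-x^2 - y^2)) dA = -10π (1 - exp(9))exp(-25).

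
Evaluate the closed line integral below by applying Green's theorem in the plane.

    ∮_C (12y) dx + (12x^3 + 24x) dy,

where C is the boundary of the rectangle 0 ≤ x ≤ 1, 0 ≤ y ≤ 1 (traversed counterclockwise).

Green's theorem converts the closed line integral into a double integral over the enclosed region D:

    ∮_C P dx + Q dy = ∬_D (∂Q/∂x - ∂P/∂y) dA.

Here P = 12y, Q = 12x^3 + 24x, so

    ∂Q/∂x = 36x^2 + 24,    ∂P/∂y = 12,
    ∂Q/∂x - ∂P/∂y = 36x^2 + 12.

D is the region 0 ≤ x ≤ 1, 0 ≤ y ≤ 1. Evaluating the double integral:

    ∬_D (36x^2 + 12) dA = ∫_0^{1} ∫_0^{1} (36x^2 + 12) dy dx.

Inner (y from 0 to 1): 36x^2 + 12.
Outer (x from 0 to 1): 24.

Therefore ∮_C P dx + Q dy = 24.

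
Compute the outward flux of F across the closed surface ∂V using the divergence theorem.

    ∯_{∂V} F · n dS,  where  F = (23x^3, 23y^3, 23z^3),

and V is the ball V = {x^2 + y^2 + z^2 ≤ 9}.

By the divergence theorem,

    ∯_{∂V} F · n dS = ∭_V (∇ · F) dV.

Compute the divergence:
    ∇ · F = ∂F_x/∂x + ∂F_y/∂y + ∂F_z/∂z = 69x^2 + 69y^2 + 69z^2.

In spherical coordinates, x = ρ sin(φ) cos(θ), y = ρ sin(φ) sin(θ), z = ρ cos(φ), dV = ρ^2 sin(φ) dρ dφ dθ, with 0 ≤ ρ ≤ 3, 0 ≤ φ ≤ π, 0 ≤ θ ≤ 2π.

The integrand, after substitution and multiplying by the volume element, becomes (69ρ^2) · ρ^2 sin(φ), so

    ∭_V (∇·F) dV = ∫_0^{2π} ∫_0^{π} ∫_0^{3} (69ρ^2) · ρ^2 sin(φ) dρ dφ dθ.

Inner (ρ from 0 to 3): 16767sin(φ)/5.
Middle (φ from 0 to π): 33534/5.
Outer (θ from 0 to 2π): 67068π/5.

Therefore ∯_{∂V} F · n dS = 67068π/5.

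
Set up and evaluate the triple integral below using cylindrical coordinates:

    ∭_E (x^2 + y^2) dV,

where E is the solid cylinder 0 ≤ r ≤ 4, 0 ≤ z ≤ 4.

In cylindrical coordinates, x = r cos(θ), y = r sin(θ), z = z, and dV = r dr dθ dz.

The integrand becomes r^2, so

    ∭_E (x^2 + y^2) dV = ∫_{0}^{2π} ∫_{0}^{4} ∫_{0}^{4} (r^2) · r dz dr dθ.

Inner (z): 4r^3.
Middle (r from 0 to 4): 256.
Outer (θ): 512π.

Therefore the triple integral equals 512π.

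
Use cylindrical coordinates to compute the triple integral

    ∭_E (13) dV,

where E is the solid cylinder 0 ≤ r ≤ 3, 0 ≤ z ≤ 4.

In cylindrical coordinates, x = r cos(θ), y = r sin(θ), z = z, and dV = r dr dθ dz.

The integrand becomes 13, so

    ∭_E (13) dV = ∫_{0}^{2π} ∫_{0}^{3} ∫_{0}^{4} (13) · r dz dr dθ.

Inner (z): 52r.
Middle (r from 0 to 3): 234.
Outer (θ): 468π.

Therefore the triple integral equals 468π.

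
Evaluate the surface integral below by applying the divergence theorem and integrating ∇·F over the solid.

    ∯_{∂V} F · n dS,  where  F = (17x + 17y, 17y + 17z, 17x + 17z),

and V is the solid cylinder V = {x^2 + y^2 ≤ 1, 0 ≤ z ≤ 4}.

By the divergence theorem,

    ∯_{∂V} F · n dS = ∭_V (∇ · F) dV.

Compute the divergence:
    ∇ · F = ∂F_x/∂x + ∂F_y/∂y + ∂F_z/∂z = 17 + 17 + 17 = 51.

In cylindrical coordinates, x = r cos(θ), y = r sin(θ), z = z, dV = r dr dθ dz, with 0 ≤ r ≤ 1, 0 ≤ θ ≤ 2π, 0 ≤ z ≤ 4.

The integrand, after substitution and multiplying by the volume element, becomes (51) · r, so

    ∭_V (∇·F) dV = ∫_0^{2π} ∫_0^{1} ∫_0^{4} (51) · r dz dr dθ.

Inner (z from 0 to 4): 204r.
Middle (r from 0 to 1): 102.
Outer (θ from 0 to 2π): 204π.

Therefore ∯_{∂V} F · n dS = 204π.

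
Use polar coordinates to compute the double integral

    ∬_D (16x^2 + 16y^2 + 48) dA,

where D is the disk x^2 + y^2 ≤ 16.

The region D is 0 ≤ r ≤ 4, 0 ≤ θ ≤ 2π in polar coordinates, where x = r cos(θ), y = r sin(θ), and dA = r dr dθ.

Under the substitution, the integrand becomes 16r^2 + 48, so

    ∬_D (16x^2 + 16y^2 + 48) dA = ∫_{0}^{2π} ∫_{0}^{4} (16r^2 + 48) · r dr dθ.

Inner integral (in r): ∫_{0}^{4} (16r^2 + 48) · r dr = 1408.

Outer integral (in θ): ∫_{0}^{2π} (1408) dθ = 2816π.

Therefore ∬_D (16x^2 + 16y^2 + 48) dA = 2816π.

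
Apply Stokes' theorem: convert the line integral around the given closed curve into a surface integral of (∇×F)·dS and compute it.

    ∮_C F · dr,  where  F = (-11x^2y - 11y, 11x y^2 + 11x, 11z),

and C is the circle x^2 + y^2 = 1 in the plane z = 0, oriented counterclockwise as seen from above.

Let S be the flat disk x^2 + y^2 ≤ 1 in the plane z = 0, with upward unit normal n̂ = ẑ. By Stokes' theorem,

    ∮_C F · dr = ∬_S (∇ × F) · n̂ dS = ∬_D (curl F)_z dA,

where D is the disk x^2 + y^2 ≤ 1.

Compute the curl of F = (-11x^2y - 11y, 11x y^2 + 11x, 11z):
    (∇ × F)_x = ∂F_z/∂y - ∂F_y/∂z = 0,
    (∇ × F)_y = ∂F_x/∂z - ∂F_z/∂x = 0,
    (∇ × F)_z = ∂F_y/∂x - ∂F_x/∂y = 11x^2 + 11y^2 + 22.

On z = 0, (curl F)_z = 11x^2 + 11y^2 + 22.

Convert to polar (x = r cos θ, y = r sin θ, dA = r dr dθ); the integrand becomes 11r^2 + 22, so

    ∬_D (curl F)_z dA = ∫_0^{2π} ∫_0^{1} (11r^2 + 22) · r dr dθ.

Inner (r from 0 to 1): 55/4.
Outer (θ from 0 to 2π): 55π/2.

Therefore ∮_C F · dr = 55π/2.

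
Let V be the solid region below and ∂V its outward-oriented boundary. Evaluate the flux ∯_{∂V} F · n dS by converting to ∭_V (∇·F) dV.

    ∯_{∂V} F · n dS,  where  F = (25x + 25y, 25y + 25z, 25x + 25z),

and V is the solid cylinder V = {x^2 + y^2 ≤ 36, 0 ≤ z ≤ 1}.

By the divergence theorem,

    ∯_{∂V} F · n dS = ∭_V (∇ · F) dV.

Compute the divergence:
    ∇ · F = ∂F_x/∂x + ∂F_y/∂y + ∂F_z/∂z = 25 + 25 + 25 = 75.

In cylindrical coordinates, x = r cos(θ), y = r sin(θ), z = z, dV = r dr dθ dz, with 0 ≤ r ≤ 6, 0 ≤ θ ≤ 2π, 0 ≤ z ≤ 1.

The integrand, after substitution and multiplying by the volume element, becomes (75) · r, so

    ∭_V (∇·F) dV = ∫_0^{2π} ∫_0^{6} ∫_0^{1} (75) · r dz dr dθ.

Inner (z from 0 to 1): 75r.
Middle (r from 0 to 6): 1350.
Outer (θ from 0 to 2π): 2700π.

Therefore ∯_{∂V} F · n dS = 2700π.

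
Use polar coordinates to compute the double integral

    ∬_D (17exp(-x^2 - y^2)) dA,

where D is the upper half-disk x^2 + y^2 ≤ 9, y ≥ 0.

The region D is 0 ≤ r ≤ 3, 0 ≤ θ ≤ π in polar coordinates, where x = r cos(θ), y = r sin(θ), and dA = r dr dθ.

Under the substitution, the integrand becomes 17exp(-r^2), so

    ∬_D (17exp(-x^2 - y^2)) dA = ∫_{0}^{π} ∫_{0}^{3} (17exp(-r^2)) · r dr dθ.

Inner integral (in r): ∫_{0}^{3} (17exp(-r^2)) · r dr = 17/2 - 17exp(-9)/2.

Outer integral (in θ): ∫_{0}^{π} (17/2 - 17exp(-9)/2) dθ = -17π (1 - exp(9))exp(-9)/2.

Therefore ∬_D (17exp(-x^2 - y^2)) dA = -17π (1 - exp(9))exp(-9)/2.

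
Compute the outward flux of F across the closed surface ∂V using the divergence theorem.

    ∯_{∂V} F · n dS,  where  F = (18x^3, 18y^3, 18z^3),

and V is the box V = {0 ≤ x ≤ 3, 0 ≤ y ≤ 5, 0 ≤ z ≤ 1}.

By the divergence theorem,

    ∯_{∂V} F · n dS = ∭_V (∇ · F) dV.

Compute the divergence:
    ∇ · F = ∂F_x/∂x + ∂F_y/∂y + ∂F_z/∂z = 54x^2 + 54y^2 + 54z^2.

V is a rectangular box, so dV = dx dy dz with 0 ≤ x ≤ 3, 0 ≤ y ≤ 5, 0 ≤ z ≤ 1.

Integrate (54x^2 + 54y^2 + 54z^2) over V as an iterated integral:

    ∭_V (∇·F) dV = ∫_0^{3} ∫_0^{5} ∫_0^{1} (54x^2 + 54y^2 + 54z^2) dz dy dx.

Inner (z from 0 to 1): 54x^2 + 54y^2 + 18.
Middle (y from 0 to 5): 270x^2 + 2340.
Outer (x from 0 to 3): 9450.

Therefore ∯_{∂V} F · n dS = 9450.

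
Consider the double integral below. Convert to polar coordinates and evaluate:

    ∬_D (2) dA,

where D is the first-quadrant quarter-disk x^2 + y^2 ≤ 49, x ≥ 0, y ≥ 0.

The region D is 0 ≤ r ≤ 7, 0 ≤ θ ≤ π/2 in polar coordinates, where x = r cos(θ), y = r sin(θ), and dA = r dr dθ.

Under the substitution, the integrand becomes 2, so

    ∬_D (2) dA = ∫_{0}^{π/2} ∫_{0}^{7} (2) · r dr dθ.

Inner integral (in r): ∫_{0}^{7} (2) · r dr = 49.

Outer integral (in θ): ∫_{0}^{π/2} (49) dθ = 49π/2.

Therefore ∬_D (2) dA = 49π/2.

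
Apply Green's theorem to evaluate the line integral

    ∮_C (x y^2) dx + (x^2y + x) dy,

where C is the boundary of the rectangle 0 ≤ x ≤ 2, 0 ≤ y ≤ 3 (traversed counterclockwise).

Green's theorem converts the closed line integral into a double integral over the enclosed region D:

    ∮_C P dx + Q dy = ∬_D (∂Q/∂x - ∂P/∂y) dA.

Here P = x y^2, Q = x^2y + x, so

    ∂Q/∂x = 2x y + 1,    ∂P/∂y = 2x y,
    ∂Q/∂x - ∂P/∂y = 1.

D is the region 0 ≤ x ≤ 2, 0 ≤ y ≤ 3. Evaluating the double integral:

    ∬_D (1) dA = ∫_0^{2} ∫_0^{3} (1) dy dx.

Inner (y from 0 to 3): 3.
Outer (x from 0 to 2): 6.

Therefore ∮_C P dx + Q dy = 6.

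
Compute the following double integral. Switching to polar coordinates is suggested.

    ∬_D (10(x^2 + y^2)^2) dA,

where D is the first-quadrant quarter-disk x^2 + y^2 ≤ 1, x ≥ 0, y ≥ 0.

The region D is 0 ≤ r ≤ 1, 0 ≤ θ ≤ π/2 in polar coordinates, where x = r cos(θ), y = r sin(θ), and dA = r dr dθ.

Under the substitution, the integrand becomes 10r^4, so

    ∬_D (10(x^2 + y^2)^2) dA = ∫_{0}^{π/2} ∫_{0}^{1} (10r^4) · r dr dθ.

Inner integral (in r): ∫_{0}^{1} (10r^4) · r dr = 5/3.

Outer integral (in θ): ∫_{0}^{π/2} (5/3) dθ = 5π/6.

Therefore ∬_D (10(x^2 + y^2)^2) dA = 5π/6.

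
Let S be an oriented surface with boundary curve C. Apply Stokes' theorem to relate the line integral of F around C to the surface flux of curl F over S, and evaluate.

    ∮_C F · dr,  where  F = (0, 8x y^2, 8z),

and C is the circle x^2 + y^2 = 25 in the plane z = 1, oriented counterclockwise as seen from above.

Let S be the flat disk x^2 + y^2 ≤ 25 in the plane z = 1, with upward unit normal n̂ = ẑ. By Stokes' theorem,

    ∮_C F · dr = ∬_S (∇ × F) · n̂ dS = ∬_D (curl F)_z dA,

where D is the disk x^2 + y^2 ≤ 25.

Compute the curl of F = (0, 8x y^2, 8z):
    (∇ × F)_x = ∂F_z/∂y - ∂F_y/∂z = 0,
    (∇ × F)_y = ∂F_x/∂z - ∂F_z/∂x = 0,
    (∇ × F)_z = ∂F_y/∂x - ∂F_x/∂y = 8y^2.

On z = 1, (curl F)_z = 8y^2.

Convert to polar (x = r cos θ, y = r sin θ, dA = r dr dθ); the integrand becomes 8r^2sin(θ)^2, so

    ∬_D (curl F)_z dA = ∫_0^{2π} ∫_0^{5} (8r^2sin(θ)^2) · r dr dθ.

Inner (r from 0 to 5): 1250sin(θ)^2.
Outer (θ from 0 to 2π): 1250π.

Therefore ∮_C F · dr = 1250π.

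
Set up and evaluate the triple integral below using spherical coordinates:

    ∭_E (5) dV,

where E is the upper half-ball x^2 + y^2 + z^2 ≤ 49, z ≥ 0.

In spherical coordinates, x = ρ sin(φ) cos(θ), y = ρ sin(φ) sin(θ), z = ρ cos(φ), and dV = ρ^2 sin(φ) dρ dφ dθ.

The integrand becomes 5, so

    ∭_E (5) dV = ∫_{0}^{2π} ∫_{0}^{π/2} ∫_{0}^{7} (5) · ρ^2 sin(φ) dρ dφ dθ.

Inner (ρ): 1715sin(φ)/3.
Middle (φ): 1715/3.
Outer (θ): 3430π/3.

Therefore the triple integral equals 3430π/3.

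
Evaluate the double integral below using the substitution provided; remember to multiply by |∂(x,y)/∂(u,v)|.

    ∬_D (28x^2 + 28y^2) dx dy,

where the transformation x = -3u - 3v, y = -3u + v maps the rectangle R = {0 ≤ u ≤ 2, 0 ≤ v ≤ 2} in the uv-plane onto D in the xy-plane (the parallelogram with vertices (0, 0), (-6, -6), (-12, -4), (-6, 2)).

Compute the Jacobian determinant of (x, y) with respect to (u, v):

    ∂(x,y)/∂(u,v) = | -3  -3 | = (-3)(1) - (-3)(-3) = -12.
                   | -3  1 |

Its absolute value is |J| = 12 (the area scaling factor).

Substituting x = -3u - 3v, y = -3u + v into the integrand,

    28x^2 + 28y^2 → 504u^2 + 336u v + 280v^2,

so the integral becomes

    ∬_R (504u^2 + 336u v + 280v^2) · |J| du dv = ∫_0^2 ∫_0^2 (6048u^2 + 4032u v + 3360v^2) dv du.

Inner (v): 12096u^2 + 8064u + 8960.
Outer (u): 66304.

Therefore ∬_D (28x^2 + 28y^2) dx dy = 66304.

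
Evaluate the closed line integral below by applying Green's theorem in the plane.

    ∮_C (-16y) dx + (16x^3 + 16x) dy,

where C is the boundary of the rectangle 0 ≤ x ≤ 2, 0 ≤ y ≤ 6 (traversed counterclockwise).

Green's theorem converts the closed line integral into a double integral over the enclosed region D:

    ∮_C P dx + Q dy = ∬_D (∂Q/∂x - ∂P/∂y) dA.

Here P = -16y, Q = 16x^3 + 16x, so

    ∂Q/∂x = 48x^2 + 16,    ∂P/∂y = -16,
    ∂Q/∂x - ∂P/∂y = 48x^2 + 32.

D is the region 0 ≤ x ≤ 2, 0 ≤ y ≤ 6. Evaluating the double integral:

    ∬_D (48x^2 + 32) dA = ∫_0^{2} ∫_0^{6} (48x^2 + 32) dy dx.

Inner (y from 0 to 6): 288x^2 + 192.
Outer (x from 0 to 2): 1152.

Therefore ∮_C P dx + Q dy = 1152.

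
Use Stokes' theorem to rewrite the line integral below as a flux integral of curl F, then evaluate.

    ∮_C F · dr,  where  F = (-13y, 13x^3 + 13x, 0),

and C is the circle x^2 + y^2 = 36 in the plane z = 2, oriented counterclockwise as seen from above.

Let S be the flat disk x^2 + y^2 ≤ 36 in the plane z = 2, with upward unit normal n̂ = ẑ. By Stokes' theorem,

    ∮_C F · dr = ∬_S (∇ × F) · n̂ dS = ∬_D (curl F)_z dA,

where D is the disk x^2 + y^2 ≤ 36.

Compute the curl of F = (-13y, 13x^3 + 13x, 0):
    (∇ × F)_x = ∂F_z/∂y - ∂F_y/∂z = 0,
    (∇ × F)_y = ∂F_x/∂z - ∂F_z/∂x = 0,
    (∇ × F)_z = ∂F_y/∂x - ∂F_x/∂y = 39x^2 + 26.

On z = 2, (curl F)_z = 39x^2 + 26.

Convert to polar (x = r cos θ, y = r sin θ, dA = r dr dθ); the integrand becomes 39r^2cos(θ)^2 + 26, so

    ∬_D (curl F)_z dA = ∫_0^{2π} ∫_0^{6} (39r^2cos(θ)^2 + 26) · r dr dθ.

Inner (r from 0 to 6): 12636cos(θ)^2 + 468.
Outer (θ from 0 to 2π): 13572π.

Therefore ∮_C F · dr = 13572π.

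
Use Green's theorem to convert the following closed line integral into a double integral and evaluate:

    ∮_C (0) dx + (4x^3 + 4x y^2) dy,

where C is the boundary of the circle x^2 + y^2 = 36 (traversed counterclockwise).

Green's theorem converts the closed line integral into a double integral over the enclosed region D:

    ∮_C P dx + Q dy = ∬_D (∂Q/∂x - ∂P/∂y) dA.

Here P = 0, Q = 4x^3 + 4x y^2, so

    ∂Q/∂x = 12x^2 + 4y^2,    ∂P/∂y = 0,
    ∂Q/∂x - ∂P/∂y = 12x^2 + 4y^2.

D is the region x^2 + y^2 ≤ 36. Evaluating the double integral:

In polar coordinates (x = r cos θ, y = r sin θ, dA = r dr dθ) the integrand becomes 4r^2(cos(2θ) + 2), so

    ∬_D (12x^2 + 4y^2) dA = ∫_0^{2π} ∫_0^{6} (4r^2(cos(2θ) + 2)) · r dr dθ.

Inner (r from 0 to 6): 1296cos(2θ) + 2592.
Outer (θ from 0 to 2π): 5184π.

Therefore ∮_C P dx + Q dy = 5184π.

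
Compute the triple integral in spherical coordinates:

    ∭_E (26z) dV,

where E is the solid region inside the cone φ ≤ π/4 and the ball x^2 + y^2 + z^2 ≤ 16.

In spherical coordinates, x = ρ sin(φ) cos(θ), y = ρ sin(φ) sin(θ), z = ρ cos(φ), and dV = ρ^2 sin(φ) dρ dφ dθ.

The integrand becomes 26ρ cos(φ), so

    ∭_E (26z) dV = ∫_{0}^{2π} ∫_{0}^{π/4} ∫_{0}^{4} (26ρ cos(φ)) · ρ^2 sin(φ) dρ dφ dθ.

Inner (ρ): 832sin(2φ).
Middle (φ): 416.
Outer (θ): 832π.

Therefore the triple integral equals 832π.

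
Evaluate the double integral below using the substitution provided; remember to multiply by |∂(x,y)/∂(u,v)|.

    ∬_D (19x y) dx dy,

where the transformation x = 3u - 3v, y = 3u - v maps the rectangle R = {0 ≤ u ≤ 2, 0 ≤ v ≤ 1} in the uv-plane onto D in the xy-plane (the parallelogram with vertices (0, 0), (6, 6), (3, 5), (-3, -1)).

Compute the Jacobian determinant of (x, y) with respect to (u, v):

    ∂(x,y)/∂(u,v) = | 3  -3 | = (3)(-1) - (-3)(3) = 6.
                   | 3  -1 |

Its absolute value is |J| = 6 (the area scaling factor).

Substituting x = 3u - 3v, y = 3u - v into the integrand,

    19x y → 171u^2 - 228u v + 57v^2,

so the integral becomes

    ∬_R (171u^2 - 228u v + 57v^2) · |J| du dv = ∫_0^2 ∫_0^1 (1026u^2 - 1368u v + 342v^2) dv du.

Inner (v): 1026u^2 - 684u + 114.
Outer (u): 1596.

Therefore ∬_D (19x y) dx dy = 1596.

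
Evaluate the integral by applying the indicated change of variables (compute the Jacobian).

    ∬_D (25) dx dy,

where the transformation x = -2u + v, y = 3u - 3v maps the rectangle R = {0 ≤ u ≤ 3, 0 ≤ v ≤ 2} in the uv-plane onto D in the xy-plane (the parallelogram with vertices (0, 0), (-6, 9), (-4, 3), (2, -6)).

Compute the Jacobian determinant of (x, y) with respect to (u, v):

    ∂(x,y)/∂(u,v) = | -2  1 | = (-2)(-3) - (1)(3) = 3.
                   | 3  -3 |

Its absolute value is |J| = 3 (the area scaling factor).

Substituting x = -2u + v, y = 3u - 3v into the integrand,

    25 → 25,

so the integral becomes

    ∬_R (25) · |J| du dv = ∫_0^3 ∫_0^2 (75) dv du.

Inner (v): 150.
Outer (u): 450.

Therefore ∬_D (25) dx dy = 450.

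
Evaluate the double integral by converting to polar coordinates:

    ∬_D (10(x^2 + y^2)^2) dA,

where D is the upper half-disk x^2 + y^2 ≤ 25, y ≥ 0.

The region D is 0 ≤ r ≤ 5, 0 ≤ θ ≤ π in polar coordinates, where x = r cos(θ), y = r sin(θ), and dA = r dr dθ.

Under the substitution, the integrand becomes 10r^4, so

    ∬_D (10(x^2 + y^2)^2) dA = ∫_{0}^{π} ∫_{0}^{5} (10r^4) · r dr dθ.

Inner integral (in r): ∫_{0}^{5} (10r^4) · r dr = 78125/3.

Outer integral (in θ): ∫_{0}^{π} (78125/3) dθ = 78125π/3.

Therefore ∬_D (10(x^2 + y^2)^2) dA = 78125π/3.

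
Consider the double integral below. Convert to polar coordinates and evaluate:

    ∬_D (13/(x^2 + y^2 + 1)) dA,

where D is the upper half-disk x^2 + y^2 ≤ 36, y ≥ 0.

The region D is 0 ≤ r ≤ 6, 0 ≤ θ ≤ π in polar coordinates, where x = r cos(θ), y = r sin(θ), and dA = r dr dθ.

Under the substitution, the integrand becomes 13/(r^2 + 1), so

    ∬_D (13/(x^2 + y^2 + 1)) dA = ∫_{0}^{π} ∫_{0}^{6} (13/(r^2 + 1)) · r dr dθ.

Inner integral (in r): ∫_{0}^{6} (13/(r^2 + 1)) · r dr = 13log(37)/2.

Outer integral (in θ): ∫_{0}^{π} (13log(37)/2) dθ = 13π log(37)/2.

Therefore ∬_D (13/(x^2 + y^2 + 1)) dA = 13π log(37)/2.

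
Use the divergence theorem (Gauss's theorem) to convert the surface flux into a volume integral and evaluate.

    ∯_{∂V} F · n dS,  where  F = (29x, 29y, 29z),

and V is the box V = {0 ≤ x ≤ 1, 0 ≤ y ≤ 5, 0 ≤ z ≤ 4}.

By the divergence theorem,

    ∯_{∂V} F · n dS = ∭_V (∇ · F) dV.

Compute the divergence:
    ∇ · F = ∂F_x/∂x + ∂F_y/∂y + ∂F_z/∂z = 29 + 29 + 29 = 87.

V is a rectangular box, so dV = dx dy dz with 0 ≤ x ≤ 1, 0 ≤ y ≤ 5, 0 ≤ z ≤ 4.

Integrate (87) over V as an iterated integral:

    ∭_V (∇·F) dV = ∫_0^{1} ∫_0^{5} ∫_0^{4} (87) dz dy dx.

Inner (z from 0 to 4): 348.
Middle (y from 0 to 5): 1740.
Outer (x from 0 to 1): 1740.

Therefore ∯_{∂V} F · n dS = 1740.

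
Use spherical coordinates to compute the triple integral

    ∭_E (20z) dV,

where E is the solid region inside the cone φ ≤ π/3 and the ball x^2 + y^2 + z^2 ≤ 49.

In spherical coordinates, x = ρ sin(φ) cos(θ), y = ρ sin(φ) sin(θ), z = ρ cos(φ), and dV = ρ^2 sin(φ) dρ dφ dθ.

The integrand becomes 20ρ cos(φ), so

    ∭_E (20z) dV = ∫_{0}^{2π} ∫_{0}^{π/3} ∫_{0}^{7} (20ρ cos(φ)) · ρ^2 sin(φ) dρ dφ dθ.

Inner (ρ): 12005sin(2φ)/2.
Middle (φ): 36015/8.
Outer (θ): 36015π/4.

Therefore the triple integral equals 36015π/4.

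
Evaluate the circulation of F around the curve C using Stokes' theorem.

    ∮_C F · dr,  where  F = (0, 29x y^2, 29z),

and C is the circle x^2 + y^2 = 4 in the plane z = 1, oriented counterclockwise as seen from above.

Let S be the flat disk x^2 + y^2 ≤ 4 in the plane z = 1, with upward unit normal n̂ = ẑ. By Stokes' theorem,

    ∮_C F · dr = ∬_S (∇ × F) · n̂ dS = ∬_D (curl F)_z dA,

where D is the disk x^2 + y^2 ≤ 4.

Compute the curl of F = (0, 29x y^2, 29z):
    (∇ × F)_x = ∂F_z/∂y - ∂F_y/∂z = 0,
    (∇ × F)_y = ∂F_x/∂z - ∂F_z/∂x = 0,
    (∇ × F)_z = ∂F_y/∂x - ∂F_x/∂y = 29y^2.

On z = 1, (curl F)_z = 29y^2.

Convert to polar (x = r cos θ, y = r sin θ, dA = r dr dθ); the integrand becomes 29r^2sin(θ)^2, so

    ∬_D (curl F)_z dA = ∫_0^{2π} ∫_0^{2} (29r^2sin(θ)^2) · r dr dθ.

Inner (r from 0 to 2): 116sin(θ)^2.
Outer (θ from 0 to 2π): 116π.

Therefore ∮_C F · dr = 116π.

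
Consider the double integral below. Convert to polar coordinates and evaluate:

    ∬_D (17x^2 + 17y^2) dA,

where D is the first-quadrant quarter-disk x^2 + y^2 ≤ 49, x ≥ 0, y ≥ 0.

The region D is 0 ≤ r ≤ 7, 0 ≤ θ ≤ π/2 in polar coordinates, where x = r cos(θ), y = r sin(θ), and dA = r dr dθ.

Under the substitution, the integrand becomes 17r^2, so

    ∬_D (17x^2 + 17y^2) dA = ∫_{0}^{π/2} ∫_{0}^{7} (17r^2) · r dr dθ.

Inner integral (in r): ∫_{0}^{7} (17r^2) · r dr = 40817/4.

Outer integral (in θ): ∫_{0}^{π/2} (40817/4) dθ = 40817π/8.

Therefore ∬_D (17x^2 + 17y^2) dA = 40817π/8.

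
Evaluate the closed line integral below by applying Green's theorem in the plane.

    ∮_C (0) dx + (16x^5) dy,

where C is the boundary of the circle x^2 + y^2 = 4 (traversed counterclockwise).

Green's theorem converts the closed line integral into a double integral over the enclosed region D:

    ∮_C P dx + Q dy = ∬_D (∂Q/∂x - ∂P/∂y) dA.

Here P = 0, Q = 16x^5, so

    ∂Q/∂x = 80x^4,    ∂P/∂y = 0,
    ∂Q/∂x - ∂P/∂y = 80x^4.

D is the region x^2 + y^2 ≤ 4. Evaluating the double integral:

In polar coordinates (x = r cos θ, y = r sin θ, dA = r dr dθ) the integrand becomes 80r^4cos(θ)^4, so

    ∬_D (80x^4) dA = ∫_0^{2π} ∫_0^{2} (80r^4cos(θ)^4) · r dr dθ.

Inner (r from 0 to 2): 2560cos(θ)^4/3.
Outer (θ from 0 to 2π): 640π.

Therefore ∮_C P dx + Q dy = 640π.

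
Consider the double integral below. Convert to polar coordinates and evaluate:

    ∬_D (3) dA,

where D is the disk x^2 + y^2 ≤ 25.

The region D is 0 ≤ r ≤ 5, 0 ≤ θ ≤ 2π in polar coordinates, where x = r cos(θ), y = r sin(θ), and dA = r dr dθ.

Under the substitution, the integrand becomes 3, so

    ∬_D (3) dA = ∫_{0}^{2π} ∫_{0}^{5} (3) · r dr dθ.

Inner integral (in r): ∫_{0}^{5} (3) · r dr = 75/2.

Outer integral (in θ): ∫_{0}^{2π} (75/2) dθ = 75π.

Therefore ∬_D (3) dA = 75π.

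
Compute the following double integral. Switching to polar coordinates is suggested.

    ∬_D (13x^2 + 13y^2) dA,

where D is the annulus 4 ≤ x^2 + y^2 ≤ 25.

The region D is 2 ≤ r ≤ 5, 0 ≤ θ ≤ 2π in polar coordinates, where x = r cos(θ), y = r sin(θ), and dA = r dr dθ.

Under the substitution, the integrand becomes 13r^2, so

    ∬_D (13x^2 + 13y^2) dA = ∫_{0}^{2π} ∫_{2}^{5} (13r^2) · r dr dθ.

Inner integral (in r): ∫_{2}^{5} (13r^2) · r dr = 7917/4.

Outer integral (in θ): ∫_{0}^{2π} (7917/4) dθ = 7917π/2.

Therefore ∬_D (13x^2 + 13y^2) dA = 7917π/2.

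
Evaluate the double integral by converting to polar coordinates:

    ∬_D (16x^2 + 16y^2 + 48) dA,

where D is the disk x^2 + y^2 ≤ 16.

The region D is 0 ≤ r ≤ 4, 0 ≤ θ ≤ 2π in polar coordinates, where x = r cos(θ), y = r sin(θ), and dA = r dr dθ.

Under the substitution, the integrand becomes 16r^2 + 48, so

    ∬_D (16x^2 + 16y^2 + 48) dA = ∫_{0}^{2π} ∫_{0}^{4} (16r^2 + 48) · r dr dθ.

Inner integral (in r): ∫_{0}^{4} (16r^2 + 48) · r dr = 1408.

Outer integral (in θ): ∫_{0}^{2π} (1408) dθ = 2816π.

Therefore ∬_D (16x^2 + 16y^2 + 48) dA = 2816π.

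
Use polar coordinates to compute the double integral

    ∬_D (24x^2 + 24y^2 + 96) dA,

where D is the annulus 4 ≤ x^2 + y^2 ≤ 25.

The region D is 2 ≤ r ≤ 5, 0 ≤ θ ≤ 2π in polar coordinates, where x = r cos(θ), y = r sin(θ), and dA = r dr dθ.

Under the substitution, the integrand becomes 24r^2 + 96, so

    ∬_D (24x^2 + 24y^2 + 96) dA = ∫_{0}^{2π} ∫_{2}^{5} (24r^2 + 96) · r dr dθ.

Inner integral (in r): ∫_{2}^{5} (24r^2 + 96) · r dr = 4662.

Outer integral (in θ): ∫_{0}^{2π} (4662) dθ = 9324π.

Therefore ∬_D (24x^2 + 24y^2 + 96) dA = 9324π.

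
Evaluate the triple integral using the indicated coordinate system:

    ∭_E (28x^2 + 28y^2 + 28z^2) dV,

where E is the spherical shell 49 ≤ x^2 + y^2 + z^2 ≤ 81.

In spherical coordinates, x = ρ sin(φ) cos(θ), y = ρ sin(φ) sin(θ), z = ρ cos(φ), and dV = ρ^2 sin(φ) dρ dφ dθ.

The integrand becomes 28ρ^2, so

    ∭_E (28x^2 + 28y^2 + 28z^2) dV = ∫_{0}^{2π} ∫_{0}^{π} ∫_{7}^{9} (28ρ^2) · ρ^2 sin(φ) dρ dφ dθ.

Inner (ρ): 1182776sin(φ)/5.
Middle (φ): 2365552/5.
Outer (θ): 4731104π/5.

Therefore the triple integral equals 4731104π/5.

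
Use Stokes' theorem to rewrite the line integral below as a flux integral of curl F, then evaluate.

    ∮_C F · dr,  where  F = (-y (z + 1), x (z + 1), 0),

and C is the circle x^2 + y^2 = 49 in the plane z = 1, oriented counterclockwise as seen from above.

Let S be the flat disk x^2 + y^2 ≤ 49 in the plane z = 1, with upward unit normal n̂ = ẑ. By Stokes' theorem,

    ∮_C F · dr = ∬_S (∇ × F) · n̂ dS = ∬_D (curl F)_z dA,

where D is the disk x^2 + y^2 ≤ 49.

Compute the curl of F = (-y (z + 1), x (z + 1), 0):
    (∇ × F)_x = ∂F_z/∂y - ∂F_y/∂z = -x,
    (∇ × F)_y = ∂F_x/∂z - ∂F_z/∂x = -y,
    (∇ × F)_z = ∂F_y/∂x - ∂F_x/∂y = 2z + 2.

On z = 1, (curl F)_z = 4.

Convert to polar (x = r cos θ, y = r sin θ, dA = r dr dθ); the integrand becomes 4, so

    ∬_D (curl F)_z dA = ∫_0^{2π} ∫_0^{7} (4) · r dr dθ.

Inner (r from 0 to 7): 98.
Outer (θ from 0 to 2π): 196π.

Therefore ∮_C F · dr = 196π.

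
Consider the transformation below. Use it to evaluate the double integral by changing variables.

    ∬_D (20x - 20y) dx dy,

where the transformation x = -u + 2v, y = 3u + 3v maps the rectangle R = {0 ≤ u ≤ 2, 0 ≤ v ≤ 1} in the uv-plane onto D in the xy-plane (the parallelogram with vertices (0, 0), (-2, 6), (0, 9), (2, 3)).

Compute the Jacobian determinant of (x, y) with respect to (u, v):

    ∂(x,y)/∂(u,v) = | -1  2 | = (-1)(3) - (2)(3) = -9.
                   | 3  3 |

Its absolute value is |J| = 9 (the area scaling factor).

Substituting x = -u + 2v, y = 3u + 3v into the integrand,

    20x - 20y → -80u - 20v,

so the integral becomes

    ∬_R (-80u - 20v) · |J| du dv = ∫_0^2 ∫_0^1 (-720u - 180v) dv du.

Inner (v): -720u - 90.
Outer (u): -1620.

Therefore ∬_D (20x - 20y) dx dy = -1620.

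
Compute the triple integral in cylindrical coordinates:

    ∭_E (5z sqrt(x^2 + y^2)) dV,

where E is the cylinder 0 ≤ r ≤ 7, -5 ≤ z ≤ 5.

In cylindrical coordinates, x = r cos(θ), y = r sin(θ), z = z, and dV = r dr dθ dz.

The integrand becomes 5r z, so

    ∭_E (5z sqrt(x^2 + y^2)) dV = ∫_{0}^{2π} ∫_{0}^{7} ∫_{-5}^{5} (5r z) · r dz dr dθ.

Inner (z): 0.
Middle (r from 0 to 7): 0.
Outer (θ): 0.

Therefore the triple integral equals 0.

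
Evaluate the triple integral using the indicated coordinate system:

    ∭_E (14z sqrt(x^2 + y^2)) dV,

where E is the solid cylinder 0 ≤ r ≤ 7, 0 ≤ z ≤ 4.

In cylindrical coordinates, x = r cos(θ), y = r sin(θ), z = z, and dV = r dr dθ dz.

The integrand becomes 14r z, so

    ∭_E (14z sqrt(x^2 + y^2)) dV = ∫_{0}^{2π} ∫_{0}^{7} ∫_{0}^{4} (14r z) · r dz dr dθ.

Inner (z): 112r^2.
Middle (r from 0 to 7): 38416/3.
Outer (θ): 76832π/3.

Therefore the triple integral equals 76832π/3.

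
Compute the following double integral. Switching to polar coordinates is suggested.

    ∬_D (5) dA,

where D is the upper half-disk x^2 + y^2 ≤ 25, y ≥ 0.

The region D is 0 ≤ r ≤ 5, 0 ≤ θ ≤ π in polar coordinates, where x = r cos(θ), y = r sin(θ), and dA = r dr dθ.

Under the substitution, the integrand becomes 5, so

    ∬_D (5) dA = ∫_{0}^{π} ∫_{0}^{5} (5) · r dr dθ.

Inner integral (in r): ∫_{0}^{5} (5) · r dr = 125/2.

Outer integral (in θ): ∫_{0}^{π} (125/2) dθ = 125π/2.

Therefore ∬_D (5) dA = 125π/2.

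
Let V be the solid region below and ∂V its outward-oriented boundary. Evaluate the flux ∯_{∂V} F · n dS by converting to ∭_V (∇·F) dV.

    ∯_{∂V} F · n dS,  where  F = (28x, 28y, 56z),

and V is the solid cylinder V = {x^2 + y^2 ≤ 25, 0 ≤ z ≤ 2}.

By the divergence theorem,

    ∯_{∂V} F · n dS = ∭_V (∇ · F) dV.

Compute the divergence:
    ∇ · F = ∂F_x/∂x + ∂F_y/∂y + ∂F_z/∂z = 28 + 28 + 56 = 112.

In cylindrical coordinates, x = r cos(θ), y = r sin(θ), z = z, dV = r dr dθ dz, with 0 ≤ r ≤ 5, 0 ≤ θ ≤ 2π, 0 ≤ z ≤ 2.

The integrand, after substitution and multiplying by the volume element, becomes (112) · r, so

    ∭_V (∇·F) dV = ∫_0^{2π} ∫_0^{5} ∫_0^{2} (112) · r dz dr dθ.

Inner (z from 0 to 2): 224r.
Middle (r from 0 to 5): 2800.
Outer (θ from 0 to 2π): 5600π.

Therefore ∯_{∂V} F · n dS = 5600π.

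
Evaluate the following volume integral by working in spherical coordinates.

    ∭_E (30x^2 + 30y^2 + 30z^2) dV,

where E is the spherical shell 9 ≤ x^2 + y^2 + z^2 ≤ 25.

In spherical coordinates, x = ρ sin(φ) cos(θ), y = ρ sin(φ) sin(θ), z = ρ cos(φ), and dV = ρ^2 sin(φ) dρ dφ dθ.

The integrand becomes 30ρ^2, so

    ∭_E (30x^2 + 30y^2 + 30z^2) dV = ∫_{0}^{2π} ∫_{0}^{π} ∫_{3}^{5} (30ρ^2) · ρ^2 sin(φ) dρ dφ dθ.

Inner (ρ): 17292sin(φ).
Middle (φ): 34584.
Outer (θ): 69168π.

Therefore the triple integral equals 69168π.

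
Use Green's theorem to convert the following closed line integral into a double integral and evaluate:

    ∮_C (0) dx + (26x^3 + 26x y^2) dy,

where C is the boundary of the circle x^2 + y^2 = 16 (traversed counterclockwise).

Green's theorem converts the closed line integral into a double integral over the enclosed region D:

    ∮_C P dx + Q dy = ∬_D (∂Q/∂x - ∂P/∂y) dA.

Here P = 0, Q = 26x^3 + 26x y^2, so

    ∂Q/∂x = 78x^2 + 26y^2,    ∂P/∂y = 0,
    ∂Q/∂x - ∂P/∂y = 78x^2 + 26y^2.

D is the region x^2 + y^2 ≤ 16. Evaluating the double integral:

In polar coordinates (x = r cos θ, y = r sin θ, dA = r dr dθ) the integrand becomes 26r^2(cos(2θ) + 2), so

    ∬_D (78x^2 + 26y^2) dA = ∫_0^{2π} ∫_0^{4} (26r^2(cos(2θ) + 2)) · r dr dθ.

Inner (r from 0 to 4): 1664cos(2θ) + 3328.
Outer (θ from 0 to 2π): 6656π.

Therefore ∮_C P dx + Q dy = 6656π.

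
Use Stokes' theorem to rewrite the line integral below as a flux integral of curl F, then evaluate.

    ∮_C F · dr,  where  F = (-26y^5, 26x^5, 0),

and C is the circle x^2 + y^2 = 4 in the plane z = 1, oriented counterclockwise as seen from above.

Let S be the flat disk x^2 + y^2 ≤ 4 in the plane z = 1, with upward unit normal n̂ = ẑ. By Stokes' theorem,

    ∮_C F · dr = ∬_S (∇ × F) · n̂ dS = ∬_D (curl F)_z dA,

where D is the disk x^2 + y^2 ≤ 4.

Compute the curl of F = (-26y^5, 26x^5, 0):
    (∇ × F)_x = ∂F_z/∂y - ∂F_y/∂z = 0,
    (∇ × F)_y = ∂F_x/∂z - ∂F_z/∂x = 0,
    (∇ × F)_z = ∂F_y/∂x - ∂F_x/∂y = 130x^4 + 130y^4.

On z = 1, (curl F)_z = 130x^4 + 130y^4.

Convert to polar (x = r cos θ, y = r sin θ, dA = r dr dθ); the integrand becomes 130r^4(sin(θ)^4 + cos(θ)^4), so

    ∬_D (curl F)_z dA = ∫_0^{2π} ∫_0^{2} (130r^4(sin(θ)^4 + cos(θ)^4)) · r dr dθ.

Inner (r from 0 to 2): 4160sin(θ)^4/3 + 4160cos(θ)^4/3.
Outer (θ from 0 to 2π): 2080π.

Therefore ∮_C F · dr = 2080π.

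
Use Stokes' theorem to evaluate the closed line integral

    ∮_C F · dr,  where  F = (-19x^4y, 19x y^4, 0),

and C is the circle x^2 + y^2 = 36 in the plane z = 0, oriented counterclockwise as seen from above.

Let S be the flat disk x^2 + y^2 ≤ 36 in the plane z = 0, with upward unit normal n̂ = ẑ. By Stokes' theorem,

    ∮_C F · dr = ∬_S (∇ × F) · n̂ dS = ∬_D (curl F)_z dA,

where D is the disk x^2 + y^2 ≤ 36.

Compute the curl of F = (-19x^4y, 19x y^4, 0):
    (∇ × F)_x = ∂F_z/∂y - ∂F_y/∂z = 0,
    (∇ × F)_y = ∂F_x/∂z - ∂F_z/∂x = 0,
    (∇ × F)_z = ∂F_y/∂x - ∂F_x/∂y = 19x^4 + 19y^4.

On z = 0, (curl F)_z = 19x^4 + 19y^4.

Convert to polar (x = r cos θ, y = r sin θ, dA = r dr dθ); the integrand becomes 19r^4(sin(θ)^4 + cos(θ)^4), so

    ∬_D (curl F)_z dA = ∫_0^{2π} ∫_0^{6} (19r^4(sin(θ)^4 + cos(θ)^4)) · r dr dθ.

Inner (r from 0 to 6): 147744sin(θ)^4 + 147744cos(θ)^4.
Outer (θ from 0 to 2π): 221616π.

Therefore ∮_C F · dr = 221616π.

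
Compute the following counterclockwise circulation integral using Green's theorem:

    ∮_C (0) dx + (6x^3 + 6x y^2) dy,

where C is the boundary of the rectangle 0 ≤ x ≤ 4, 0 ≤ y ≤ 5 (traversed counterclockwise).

Green's theorem converts the closed line integral into a double integral over the enclosed region D:

    ∮_C P dx + Q dy = ∬_D (∂Q/∂x - ∂P/∂y) dA.

Here P = 0, Q = 6x^3 + 6x y^2, so

    ∂Q/∂x = 18x^2 + 6y^2,    ∂P/∂y = 0,
    ∂Q/∂x - ∂P/∂y = 18x^2 + 6y^2.

D is the region 0 ≤ x ≤ 4, 0 ≤ y ≤ 5. Evaluating the double integral:

    ∬_D (18x^2 + 6y^2) dA = ∫_0^{4} ∫_0^{5} (18x^2 + 6y^2) dy dx.

Inner (y from 0 to 5): 90x^2 + 250.
Outer (x from 0 to 4): 2920.

Therefore ∮_C P dx + Q dy = 2920.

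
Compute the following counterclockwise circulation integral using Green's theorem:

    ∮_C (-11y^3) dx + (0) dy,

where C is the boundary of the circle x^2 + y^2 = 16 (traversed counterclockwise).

Green's theorem converts the closed line integral into a double integral over the enclosed region D:

    ∮_C P dx + Q dy = ∬_D (∂Q/∂x - ∂P/∂y) dA.

Here P = -11y^3, Q = 0, so

    ∂Q/∂x = 0,    ∂P/∂y = -33y^2,
    ∂Q/∂x - ∂P/∂y = 33y^2.

D is the region x^2 + y^2 ≤ 16. Evaluating the double integral:

In polar coordinates (x = r cos θ, y = r sin θ, dA = r dr dθ) the integrand becomes 33r^2sin(θ)^2, so

    ∬_D (33y^2) dA = ∫_0^{2π} ∫_0^{4} (33r^2sin(θ)^2) · r dr dθ.

Inner (r from 0 to 4): 2112sin(θ)^2.
Outer (θ from 0 to 2π): 2112π.

Therefore ∮_C P dx + Q dy = 2112π.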